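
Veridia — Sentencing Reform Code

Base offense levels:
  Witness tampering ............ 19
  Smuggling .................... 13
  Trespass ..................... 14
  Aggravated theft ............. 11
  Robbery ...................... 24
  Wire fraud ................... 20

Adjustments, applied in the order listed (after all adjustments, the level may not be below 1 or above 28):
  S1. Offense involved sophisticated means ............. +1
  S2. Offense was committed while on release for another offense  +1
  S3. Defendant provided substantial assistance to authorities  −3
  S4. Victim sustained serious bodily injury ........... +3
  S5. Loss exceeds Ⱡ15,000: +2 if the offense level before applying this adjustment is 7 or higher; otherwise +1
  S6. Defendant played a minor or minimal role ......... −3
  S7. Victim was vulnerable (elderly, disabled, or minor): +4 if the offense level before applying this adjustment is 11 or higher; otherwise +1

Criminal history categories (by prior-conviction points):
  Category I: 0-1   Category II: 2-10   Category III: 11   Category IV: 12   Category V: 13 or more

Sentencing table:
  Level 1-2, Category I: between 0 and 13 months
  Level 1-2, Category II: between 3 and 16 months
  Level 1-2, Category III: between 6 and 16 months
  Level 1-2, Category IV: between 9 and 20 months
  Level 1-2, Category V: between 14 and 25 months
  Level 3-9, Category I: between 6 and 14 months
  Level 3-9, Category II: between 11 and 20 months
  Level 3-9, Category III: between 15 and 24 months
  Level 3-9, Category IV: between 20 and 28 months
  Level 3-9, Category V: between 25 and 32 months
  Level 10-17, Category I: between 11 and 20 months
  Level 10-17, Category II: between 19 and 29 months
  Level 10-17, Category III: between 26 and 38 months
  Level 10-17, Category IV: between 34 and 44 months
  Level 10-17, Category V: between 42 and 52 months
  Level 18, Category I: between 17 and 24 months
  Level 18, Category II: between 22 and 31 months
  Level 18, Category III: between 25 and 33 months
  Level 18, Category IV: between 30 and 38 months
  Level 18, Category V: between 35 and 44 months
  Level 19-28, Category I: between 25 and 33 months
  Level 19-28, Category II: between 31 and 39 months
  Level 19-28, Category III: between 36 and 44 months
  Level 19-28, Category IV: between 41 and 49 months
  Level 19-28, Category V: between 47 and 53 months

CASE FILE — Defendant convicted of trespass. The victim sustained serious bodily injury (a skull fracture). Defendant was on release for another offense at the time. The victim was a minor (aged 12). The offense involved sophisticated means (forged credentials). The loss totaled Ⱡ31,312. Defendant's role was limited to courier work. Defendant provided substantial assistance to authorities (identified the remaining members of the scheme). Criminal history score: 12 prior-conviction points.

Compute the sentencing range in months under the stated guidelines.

41-49 months

Base offense level for trespass: 14.
S1 applies: 14 + 1 = 15.
S2 applies: 15 + 1 = 16.
S3 applies: 16 − 3 = 13.
S4 applies: 13 + 3 = 16.
S5 applies (level before this adjustment is 16 ≥ 7, so +2): 16 + 2 = 18.
S6 applies: 18 − 3 = 15.
S7 applies (level before this adjustment is 15 ≥ 11, so +4): 15 + 4 = 19.
Final offense level: 19.
Criminal history: 12 prior points → Category IV (12).
Level 19 falls in the 19-28 band.
Grid: Level 19-28 × Category IV = 41-49 months.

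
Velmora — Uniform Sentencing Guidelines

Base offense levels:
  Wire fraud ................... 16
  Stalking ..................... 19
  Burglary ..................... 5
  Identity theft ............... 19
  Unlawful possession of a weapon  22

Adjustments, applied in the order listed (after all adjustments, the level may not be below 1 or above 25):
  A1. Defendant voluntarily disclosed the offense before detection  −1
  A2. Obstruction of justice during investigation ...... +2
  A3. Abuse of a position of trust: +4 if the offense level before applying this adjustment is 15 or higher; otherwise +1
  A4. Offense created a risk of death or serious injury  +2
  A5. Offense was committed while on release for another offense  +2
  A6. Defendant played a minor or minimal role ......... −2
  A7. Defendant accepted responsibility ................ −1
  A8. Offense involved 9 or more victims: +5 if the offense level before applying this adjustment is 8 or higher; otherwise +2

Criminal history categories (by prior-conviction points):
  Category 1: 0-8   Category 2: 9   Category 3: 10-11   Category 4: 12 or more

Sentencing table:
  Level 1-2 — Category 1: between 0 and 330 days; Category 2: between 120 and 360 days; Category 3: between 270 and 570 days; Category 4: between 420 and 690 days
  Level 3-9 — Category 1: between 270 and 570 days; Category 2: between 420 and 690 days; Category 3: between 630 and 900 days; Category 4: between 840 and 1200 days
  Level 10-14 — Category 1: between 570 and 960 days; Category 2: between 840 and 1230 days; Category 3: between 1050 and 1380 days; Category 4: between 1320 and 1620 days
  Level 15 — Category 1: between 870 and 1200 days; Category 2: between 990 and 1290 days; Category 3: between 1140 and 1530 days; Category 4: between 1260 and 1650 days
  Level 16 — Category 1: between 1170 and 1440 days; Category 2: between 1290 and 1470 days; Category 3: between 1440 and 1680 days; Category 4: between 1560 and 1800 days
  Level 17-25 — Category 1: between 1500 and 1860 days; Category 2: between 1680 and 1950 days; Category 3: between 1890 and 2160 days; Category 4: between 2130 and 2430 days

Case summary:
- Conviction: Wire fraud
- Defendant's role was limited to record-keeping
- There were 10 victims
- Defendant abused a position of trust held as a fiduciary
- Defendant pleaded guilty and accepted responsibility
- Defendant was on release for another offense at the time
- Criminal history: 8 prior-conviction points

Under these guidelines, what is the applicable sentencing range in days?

Base offense level for wire fraud: 16.
A1 does not apply.
A3 applies (level before this adjustment is 16 ≥ 15, so +4): 16 + 4 = 20.
A5 applies: 20 + 2 = 22.
A6 applies: 22 − 2 = 20.
A7 applies: 20 − 1 = 19.
A8 applies (level before this adjustment is 19 ≥ 8, so +5): 19 + 5 = 24.
Final offense level: 24.
Criminal history: 8 prior points → Category 1 (0-8).
Level 24 falls in the 17-25 band.
Grid: Level 17-25 × Category 1 = 1500-1860 days.

1500-1860 days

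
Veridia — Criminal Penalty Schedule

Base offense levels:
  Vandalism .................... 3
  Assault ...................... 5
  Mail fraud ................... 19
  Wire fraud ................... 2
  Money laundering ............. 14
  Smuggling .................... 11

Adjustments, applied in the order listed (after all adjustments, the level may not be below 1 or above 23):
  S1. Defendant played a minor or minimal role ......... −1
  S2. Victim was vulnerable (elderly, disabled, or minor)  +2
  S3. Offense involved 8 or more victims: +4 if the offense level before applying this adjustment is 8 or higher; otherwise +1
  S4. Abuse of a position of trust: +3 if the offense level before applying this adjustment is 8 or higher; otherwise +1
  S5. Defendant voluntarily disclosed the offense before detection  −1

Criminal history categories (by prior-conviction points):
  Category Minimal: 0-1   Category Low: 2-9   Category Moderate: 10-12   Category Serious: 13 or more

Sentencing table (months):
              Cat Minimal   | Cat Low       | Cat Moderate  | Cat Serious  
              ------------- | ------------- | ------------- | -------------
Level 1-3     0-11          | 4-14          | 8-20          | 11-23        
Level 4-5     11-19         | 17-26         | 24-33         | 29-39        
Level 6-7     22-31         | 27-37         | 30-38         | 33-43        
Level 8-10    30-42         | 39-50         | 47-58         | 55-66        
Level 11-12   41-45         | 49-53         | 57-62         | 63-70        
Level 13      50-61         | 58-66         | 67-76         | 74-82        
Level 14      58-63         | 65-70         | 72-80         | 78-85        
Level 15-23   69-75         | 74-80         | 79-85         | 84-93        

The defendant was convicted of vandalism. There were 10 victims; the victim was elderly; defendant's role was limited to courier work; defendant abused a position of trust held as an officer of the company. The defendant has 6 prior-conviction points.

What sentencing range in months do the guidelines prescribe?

Base offense level for vandalism: 3.
S1 applies: 3 − 1 = 2.
S2 applies: 2 + 2 = 4.
S3 applies (level before this adjustment is 4 < 8, so +1): 4 + 1 = 5.
S4 applies (level before this adjustment is 5 < 8, so +1): 5 + 1 = 6.
Final offense level: 6.
Criminal history: 6 prior points → Category Low (2-9).
Level 6 falls in the 6-7 band.
Grid: Level 6-7 × Category Low = 27-37 months.

27-37 months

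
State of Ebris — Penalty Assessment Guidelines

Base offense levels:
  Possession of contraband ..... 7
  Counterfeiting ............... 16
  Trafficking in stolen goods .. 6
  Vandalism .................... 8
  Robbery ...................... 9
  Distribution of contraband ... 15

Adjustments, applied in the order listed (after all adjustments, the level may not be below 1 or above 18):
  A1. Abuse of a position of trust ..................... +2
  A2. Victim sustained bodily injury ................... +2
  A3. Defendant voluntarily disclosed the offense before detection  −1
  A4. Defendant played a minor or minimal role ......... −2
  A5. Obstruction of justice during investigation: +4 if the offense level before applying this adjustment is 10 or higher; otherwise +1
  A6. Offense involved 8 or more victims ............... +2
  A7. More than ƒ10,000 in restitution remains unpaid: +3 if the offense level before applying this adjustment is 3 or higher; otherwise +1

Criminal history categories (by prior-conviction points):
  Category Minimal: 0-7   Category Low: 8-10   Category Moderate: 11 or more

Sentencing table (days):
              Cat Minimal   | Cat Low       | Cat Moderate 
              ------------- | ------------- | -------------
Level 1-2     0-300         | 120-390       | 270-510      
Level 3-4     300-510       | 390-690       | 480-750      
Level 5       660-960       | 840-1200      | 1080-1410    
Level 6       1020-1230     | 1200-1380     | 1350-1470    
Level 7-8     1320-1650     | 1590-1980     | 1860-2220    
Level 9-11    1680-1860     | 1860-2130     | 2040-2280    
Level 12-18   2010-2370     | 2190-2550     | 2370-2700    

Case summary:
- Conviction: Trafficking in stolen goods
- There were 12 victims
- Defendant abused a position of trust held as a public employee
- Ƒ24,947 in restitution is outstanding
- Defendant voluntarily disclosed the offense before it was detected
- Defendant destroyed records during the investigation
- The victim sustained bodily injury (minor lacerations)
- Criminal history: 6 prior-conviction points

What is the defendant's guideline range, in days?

2010-2370 days

Base offense level for trafficking in stolen goods: 6.
A1 applies: 6 + 2 = 8.
A2 applies: 8 + 2 = 10.
A3 applies: 10 − 1 = 9.
A4 does not apply.
A5 applies (level before this adjustment is 9 < 10, so +1): 9 + 1 = 10.
A6 applies: 10 + 2 = 12.
A7 applies (level before this adjustment is 12 ≥ 3, so +3): 12 + 3 = 15.
Final offense level: 15.
Criminal history: 6 prior points → Category Minimal (0-7).
Level 15 falls in the 12-18 band.
Grid: Level 12-18 × Category Minimal = 2010-2370 days.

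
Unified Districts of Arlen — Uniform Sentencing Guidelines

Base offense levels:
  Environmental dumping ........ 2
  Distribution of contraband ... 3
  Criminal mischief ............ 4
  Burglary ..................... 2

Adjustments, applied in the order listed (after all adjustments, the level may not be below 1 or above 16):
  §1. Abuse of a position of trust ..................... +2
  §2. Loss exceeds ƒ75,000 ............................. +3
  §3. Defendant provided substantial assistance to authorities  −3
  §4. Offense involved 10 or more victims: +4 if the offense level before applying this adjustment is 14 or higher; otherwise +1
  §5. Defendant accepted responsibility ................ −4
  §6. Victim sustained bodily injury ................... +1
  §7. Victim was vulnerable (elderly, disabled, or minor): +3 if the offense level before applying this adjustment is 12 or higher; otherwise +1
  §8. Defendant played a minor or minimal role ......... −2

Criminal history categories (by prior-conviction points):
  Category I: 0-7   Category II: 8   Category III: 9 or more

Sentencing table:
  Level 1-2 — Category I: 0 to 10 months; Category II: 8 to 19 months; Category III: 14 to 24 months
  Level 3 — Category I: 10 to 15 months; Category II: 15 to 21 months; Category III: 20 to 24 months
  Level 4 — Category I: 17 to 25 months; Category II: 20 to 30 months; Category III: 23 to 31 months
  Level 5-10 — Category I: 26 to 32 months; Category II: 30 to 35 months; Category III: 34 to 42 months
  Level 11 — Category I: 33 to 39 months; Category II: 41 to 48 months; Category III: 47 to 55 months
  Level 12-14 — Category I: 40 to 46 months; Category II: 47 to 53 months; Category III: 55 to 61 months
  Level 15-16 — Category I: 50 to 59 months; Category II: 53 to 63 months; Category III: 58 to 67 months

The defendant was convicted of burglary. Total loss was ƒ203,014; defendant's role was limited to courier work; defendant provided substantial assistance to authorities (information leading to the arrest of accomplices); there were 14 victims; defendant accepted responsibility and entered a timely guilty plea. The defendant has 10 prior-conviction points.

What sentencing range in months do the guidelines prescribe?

14-24 months

Base offense level for burglary: 2.
§1 does not apply.
§2 applies: 2 + 3 = 5.
§3 applies: 5 − 3 = 2.
§4 applies (level before this adjustment is 2 < 14, so +1): 2 + 1 = 3.
§5 applies: 3 − 4 = -1.
§6 does not apply.
§7 does not apply.
§8 applies: -1 − 2 = -3.
Level -3 is below the minimum of 1; floored at 1.
Final offense level: 1.
Criminal history: 10 prior points → Category III (9+).
Level 1 falls in the 1-2 band.
Grid: Level 1-2 × Category III = 14-24 months.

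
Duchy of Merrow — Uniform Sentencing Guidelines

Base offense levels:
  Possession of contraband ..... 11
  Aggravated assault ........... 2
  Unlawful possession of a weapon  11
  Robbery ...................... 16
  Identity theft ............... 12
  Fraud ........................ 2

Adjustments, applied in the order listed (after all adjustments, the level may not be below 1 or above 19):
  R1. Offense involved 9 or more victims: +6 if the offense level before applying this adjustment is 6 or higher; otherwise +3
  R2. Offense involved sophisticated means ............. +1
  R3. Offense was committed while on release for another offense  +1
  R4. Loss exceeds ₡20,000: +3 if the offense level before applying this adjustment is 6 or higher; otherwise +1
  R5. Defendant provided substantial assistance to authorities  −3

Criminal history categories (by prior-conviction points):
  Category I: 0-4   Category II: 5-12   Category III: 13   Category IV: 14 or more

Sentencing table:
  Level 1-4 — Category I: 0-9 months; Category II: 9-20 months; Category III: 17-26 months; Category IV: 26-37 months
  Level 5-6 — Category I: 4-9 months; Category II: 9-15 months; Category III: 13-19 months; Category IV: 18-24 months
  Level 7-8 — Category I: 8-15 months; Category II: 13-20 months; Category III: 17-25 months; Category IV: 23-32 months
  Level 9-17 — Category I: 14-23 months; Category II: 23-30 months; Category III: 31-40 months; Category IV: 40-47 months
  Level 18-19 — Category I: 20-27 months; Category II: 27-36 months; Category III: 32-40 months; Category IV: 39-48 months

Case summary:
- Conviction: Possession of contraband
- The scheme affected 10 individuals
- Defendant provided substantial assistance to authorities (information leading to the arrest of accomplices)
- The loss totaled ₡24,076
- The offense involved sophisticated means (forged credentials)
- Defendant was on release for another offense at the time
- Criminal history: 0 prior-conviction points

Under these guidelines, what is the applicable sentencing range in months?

Base offense level for possession of contraband: 11.
R1 applies (level before this adjustment is 11 ≥ 6, so +6): 11 + 6 = 17.
R2 applies: 17 + 1 = 18.
R3 applies: 18 + 1 = 19.
R4 applies (level before this adjustment is 19 ≥ 6, so +3): 19 + 3 = 22.
R5 applies: 22 − 3 = 19.
Final offense level: 19.
Criminal history: 0 prior points → Category I (0-4).
Level 19 falls in the 18-19 band.
Grid: Level 18-19 × Category I = 20-27 months.

20-27 months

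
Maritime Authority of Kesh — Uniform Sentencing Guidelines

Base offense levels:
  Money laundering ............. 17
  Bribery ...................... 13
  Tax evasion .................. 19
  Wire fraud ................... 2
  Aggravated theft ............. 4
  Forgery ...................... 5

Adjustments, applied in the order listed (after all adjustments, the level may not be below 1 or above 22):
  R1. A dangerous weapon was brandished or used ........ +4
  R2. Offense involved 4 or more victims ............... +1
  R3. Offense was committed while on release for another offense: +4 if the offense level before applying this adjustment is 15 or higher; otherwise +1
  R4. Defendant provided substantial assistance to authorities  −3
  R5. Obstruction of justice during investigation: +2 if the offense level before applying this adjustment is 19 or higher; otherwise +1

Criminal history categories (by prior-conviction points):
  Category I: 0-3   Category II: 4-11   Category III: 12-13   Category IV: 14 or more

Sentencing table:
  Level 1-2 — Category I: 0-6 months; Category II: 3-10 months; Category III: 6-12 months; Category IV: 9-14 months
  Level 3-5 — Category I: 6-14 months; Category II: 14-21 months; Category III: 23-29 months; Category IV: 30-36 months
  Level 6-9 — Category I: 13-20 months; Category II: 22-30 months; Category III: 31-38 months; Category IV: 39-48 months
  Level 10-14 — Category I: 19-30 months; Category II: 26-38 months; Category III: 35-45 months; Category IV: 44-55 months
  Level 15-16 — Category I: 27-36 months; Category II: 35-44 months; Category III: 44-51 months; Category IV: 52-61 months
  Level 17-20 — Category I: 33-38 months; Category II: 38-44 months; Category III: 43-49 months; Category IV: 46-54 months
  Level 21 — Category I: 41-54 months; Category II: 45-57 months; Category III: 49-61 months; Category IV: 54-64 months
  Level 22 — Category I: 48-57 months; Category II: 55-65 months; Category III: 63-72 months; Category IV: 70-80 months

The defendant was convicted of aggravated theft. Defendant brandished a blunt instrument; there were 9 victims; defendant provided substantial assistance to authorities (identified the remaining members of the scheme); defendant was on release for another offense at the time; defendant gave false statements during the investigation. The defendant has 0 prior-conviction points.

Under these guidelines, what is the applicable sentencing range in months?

13-20 months

Base offense level for aggravated theft: 4.
R1 applies: 4 + 4 = 8.
R2 applies: 8 + 1 = 9.
R3 applies (level before this adjustment is 9 < 15, so +1): 9 + 1 = 10.
R4 applies: 10 − 3 = 7.
R5 applies (level before this adjustment is 7 < 19, so +1): 7 + 1 = 8.
Final offense level: 8.
Criminal history: 0 prior points → Category I (0-3).
Level 8 falls in the 6-9 band.
Grid: Level 6-9 × Category I = 13-20 months.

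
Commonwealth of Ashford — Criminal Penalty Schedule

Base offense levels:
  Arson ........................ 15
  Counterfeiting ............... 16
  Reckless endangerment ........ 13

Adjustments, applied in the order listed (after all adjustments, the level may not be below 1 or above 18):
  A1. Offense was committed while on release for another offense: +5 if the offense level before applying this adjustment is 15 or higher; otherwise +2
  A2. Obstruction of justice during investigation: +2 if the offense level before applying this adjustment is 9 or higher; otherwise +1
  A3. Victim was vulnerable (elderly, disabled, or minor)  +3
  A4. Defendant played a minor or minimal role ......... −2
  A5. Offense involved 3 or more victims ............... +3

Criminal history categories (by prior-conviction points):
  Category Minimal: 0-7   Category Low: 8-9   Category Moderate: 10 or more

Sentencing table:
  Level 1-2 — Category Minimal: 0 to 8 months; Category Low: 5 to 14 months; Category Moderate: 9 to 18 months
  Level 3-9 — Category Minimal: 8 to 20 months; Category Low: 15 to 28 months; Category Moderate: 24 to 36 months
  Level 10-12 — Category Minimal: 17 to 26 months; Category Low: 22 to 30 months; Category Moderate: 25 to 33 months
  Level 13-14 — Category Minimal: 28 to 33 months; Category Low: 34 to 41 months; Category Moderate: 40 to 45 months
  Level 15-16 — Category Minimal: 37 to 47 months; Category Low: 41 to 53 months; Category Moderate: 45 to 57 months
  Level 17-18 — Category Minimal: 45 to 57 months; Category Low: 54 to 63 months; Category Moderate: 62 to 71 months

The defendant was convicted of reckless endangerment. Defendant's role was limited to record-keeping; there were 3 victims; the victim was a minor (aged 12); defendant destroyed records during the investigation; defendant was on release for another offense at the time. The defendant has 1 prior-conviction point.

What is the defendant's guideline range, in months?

Base offense level for reckless endangerment: 13.
A1 applies (level before this adjustment is 13 < 15, so +2): 13 + 2 = 15.
A2 applies (level before this adjustment is 15 ≥ 9, so +2): 15 + 2 = 17.
A3 applies: 17 + 3 = 20.
A4 applies: 20 − 2 = 18.
A5 applies: 18 + 3 = 21.
Level 21 exceeds the maximum of 18; capped at 18.
Final offense level: 18.
Criminal history: 1 prior point → Category Minimal (0-7).
Level 18 falls in the 17-18 band.
Grid: Level 17-18 × Category Minimal = 45-57 months.

45-57 months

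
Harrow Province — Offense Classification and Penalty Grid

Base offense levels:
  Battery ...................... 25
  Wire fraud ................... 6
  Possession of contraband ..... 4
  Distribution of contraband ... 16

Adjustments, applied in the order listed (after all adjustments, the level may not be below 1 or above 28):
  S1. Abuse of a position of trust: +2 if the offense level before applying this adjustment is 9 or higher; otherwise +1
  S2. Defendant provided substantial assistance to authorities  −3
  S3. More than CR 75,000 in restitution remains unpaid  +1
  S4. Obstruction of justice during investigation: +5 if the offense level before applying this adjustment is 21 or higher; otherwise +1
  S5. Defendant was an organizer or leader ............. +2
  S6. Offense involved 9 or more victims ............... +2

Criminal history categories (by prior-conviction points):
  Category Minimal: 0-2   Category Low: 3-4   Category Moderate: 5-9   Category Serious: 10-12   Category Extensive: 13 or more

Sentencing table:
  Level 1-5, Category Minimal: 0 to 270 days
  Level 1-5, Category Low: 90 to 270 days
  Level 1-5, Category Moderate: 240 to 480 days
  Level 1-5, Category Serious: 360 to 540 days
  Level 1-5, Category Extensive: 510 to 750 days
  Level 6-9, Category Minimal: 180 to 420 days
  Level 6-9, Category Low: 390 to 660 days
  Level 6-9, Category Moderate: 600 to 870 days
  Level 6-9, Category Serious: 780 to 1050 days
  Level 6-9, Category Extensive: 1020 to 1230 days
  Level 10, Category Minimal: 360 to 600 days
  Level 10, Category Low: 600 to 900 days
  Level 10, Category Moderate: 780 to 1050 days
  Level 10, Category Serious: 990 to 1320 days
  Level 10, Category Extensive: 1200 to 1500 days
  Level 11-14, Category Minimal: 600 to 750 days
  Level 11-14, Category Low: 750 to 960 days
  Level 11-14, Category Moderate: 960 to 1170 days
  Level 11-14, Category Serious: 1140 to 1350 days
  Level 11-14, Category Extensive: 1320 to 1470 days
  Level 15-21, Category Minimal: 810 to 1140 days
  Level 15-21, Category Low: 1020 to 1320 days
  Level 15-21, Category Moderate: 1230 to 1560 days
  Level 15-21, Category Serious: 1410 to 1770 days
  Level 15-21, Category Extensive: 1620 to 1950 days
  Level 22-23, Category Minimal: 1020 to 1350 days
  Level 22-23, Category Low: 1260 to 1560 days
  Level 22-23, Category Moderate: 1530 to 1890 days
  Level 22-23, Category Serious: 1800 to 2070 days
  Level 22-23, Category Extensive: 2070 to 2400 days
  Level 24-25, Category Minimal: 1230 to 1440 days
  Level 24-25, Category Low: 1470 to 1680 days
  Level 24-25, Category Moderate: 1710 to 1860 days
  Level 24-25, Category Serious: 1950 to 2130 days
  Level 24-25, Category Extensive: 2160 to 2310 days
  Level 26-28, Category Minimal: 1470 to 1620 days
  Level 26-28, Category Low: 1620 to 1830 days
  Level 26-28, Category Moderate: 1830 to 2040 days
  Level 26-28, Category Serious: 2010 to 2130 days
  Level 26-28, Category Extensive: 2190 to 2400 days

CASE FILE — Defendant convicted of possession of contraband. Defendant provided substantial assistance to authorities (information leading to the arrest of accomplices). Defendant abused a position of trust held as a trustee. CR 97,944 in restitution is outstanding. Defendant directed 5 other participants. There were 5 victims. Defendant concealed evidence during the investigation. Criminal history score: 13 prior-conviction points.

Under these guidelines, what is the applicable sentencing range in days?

Base offense level for possession of contraband: 4.
S1 applies (level before this adjustment is 4 < 9, so +1): 4 + 1 = 5.
S2 applies: 5 − 3 = 2.
S3 applies: 2 + 1 = 3.
S4 applies (level before this adjustment is 3 < 21, so +1): 3 + 1 = 4.
S5 applies: 4 + 2 = 6.
S6 does not apply.
Final offense level: 6.
Criminal history: 13 prior points → Category Extensive (13+).
Level 6 falls in the 6-9 band.
Grid: Level 6-9 × Category Extensive = 1020-1230 days.

1020-1230 days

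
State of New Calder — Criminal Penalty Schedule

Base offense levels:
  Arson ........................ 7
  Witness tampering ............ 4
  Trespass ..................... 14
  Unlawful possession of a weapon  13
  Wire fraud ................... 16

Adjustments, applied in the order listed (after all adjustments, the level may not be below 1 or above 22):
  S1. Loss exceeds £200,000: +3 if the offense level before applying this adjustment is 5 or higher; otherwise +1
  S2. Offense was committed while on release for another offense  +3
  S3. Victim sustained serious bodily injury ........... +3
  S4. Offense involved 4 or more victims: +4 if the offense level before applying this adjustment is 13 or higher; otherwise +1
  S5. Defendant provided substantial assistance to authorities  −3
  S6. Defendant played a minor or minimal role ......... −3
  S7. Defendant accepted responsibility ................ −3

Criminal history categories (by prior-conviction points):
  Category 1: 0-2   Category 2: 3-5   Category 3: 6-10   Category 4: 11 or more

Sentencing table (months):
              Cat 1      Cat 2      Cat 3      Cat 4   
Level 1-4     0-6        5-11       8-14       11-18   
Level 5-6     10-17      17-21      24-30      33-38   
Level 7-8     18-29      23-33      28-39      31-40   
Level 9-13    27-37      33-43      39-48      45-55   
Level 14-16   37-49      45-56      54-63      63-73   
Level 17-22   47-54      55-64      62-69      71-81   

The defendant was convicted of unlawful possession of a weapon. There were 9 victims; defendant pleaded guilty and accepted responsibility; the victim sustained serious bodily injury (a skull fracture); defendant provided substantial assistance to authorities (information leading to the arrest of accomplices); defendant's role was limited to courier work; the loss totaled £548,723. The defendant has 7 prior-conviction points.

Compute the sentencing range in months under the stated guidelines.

54-63 months

Base offense level for unlawful possession of a weapon: 13.
S1 applies (level before this adjustment is 13 ≥ 5, so +3): 13 + 3 = 16.
S3 applies: 16 + 3 = 19.
S4 applies (level before this adjustment is 19 ≥ 13, so +4): 19 + 4 = 23.
S5 applies: 23 − 3 = 20.
S6 applies: 20 − 3 = 17.
S7 applies: 17 − 3 = 14.
Final offense level: 14.
Criminal history: 7 prior points → Category 3 (6-10).
Level 14 falls in the 14-16 band.
Grid: Level 14-16 × Category 3 = 54-63 months.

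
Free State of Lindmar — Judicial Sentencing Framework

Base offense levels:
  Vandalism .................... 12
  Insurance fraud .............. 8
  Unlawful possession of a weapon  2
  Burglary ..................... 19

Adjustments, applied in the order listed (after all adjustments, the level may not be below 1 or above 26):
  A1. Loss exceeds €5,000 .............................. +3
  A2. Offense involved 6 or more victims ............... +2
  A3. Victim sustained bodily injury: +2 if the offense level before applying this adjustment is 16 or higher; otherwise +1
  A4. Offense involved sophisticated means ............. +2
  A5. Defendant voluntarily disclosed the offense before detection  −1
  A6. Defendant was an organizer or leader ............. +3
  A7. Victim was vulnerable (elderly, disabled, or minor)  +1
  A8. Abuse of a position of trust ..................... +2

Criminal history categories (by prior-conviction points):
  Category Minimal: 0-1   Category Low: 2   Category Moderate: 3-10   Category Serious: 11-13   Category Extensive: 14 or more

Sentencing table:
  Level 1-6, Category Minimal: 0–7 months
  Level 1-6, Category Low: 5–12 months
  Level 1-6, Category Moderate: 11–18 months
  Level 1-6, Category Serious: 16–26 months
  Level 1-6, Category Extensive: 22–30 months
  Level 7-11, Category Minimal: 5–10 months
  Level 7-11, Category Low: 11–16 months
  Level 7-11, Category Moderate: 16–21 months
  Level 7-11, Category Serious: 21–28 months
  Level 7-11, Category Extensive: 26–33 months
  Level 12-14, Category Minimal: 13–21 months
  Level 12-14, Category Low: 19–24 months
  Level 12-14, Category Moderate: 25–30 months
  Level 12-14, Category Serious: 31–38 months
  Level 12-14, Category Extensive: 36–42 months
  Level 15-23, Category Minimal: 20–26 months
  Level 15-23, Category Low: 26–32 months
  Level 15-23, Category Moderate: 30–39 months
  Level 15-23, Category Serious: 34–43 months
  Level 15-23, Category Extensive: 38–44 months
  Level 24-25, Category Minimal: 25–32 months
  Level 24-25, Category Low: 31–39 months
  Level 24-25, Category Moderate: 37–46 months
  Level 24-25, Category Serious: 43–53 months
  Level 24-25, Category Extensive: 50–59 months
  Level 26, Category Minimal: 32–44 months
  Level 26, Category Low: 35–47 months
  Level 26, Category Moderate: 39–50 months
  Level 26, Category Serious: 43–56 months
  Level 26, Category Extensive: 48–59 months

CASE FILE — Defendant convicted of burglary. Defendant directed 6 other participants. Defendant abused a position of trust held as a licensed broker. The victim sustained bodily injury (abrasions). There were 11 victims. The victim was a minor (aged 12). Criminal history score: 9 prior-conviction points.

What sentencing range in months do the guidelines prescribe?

Base offense level for burglary: 19.
A1 does not apply.
A2 applies: 19 + 2 = 21.
A3 applies (level before this adjustment is 21 ≥ 16, so +2): 21 + 2 = 23.
A4 does not apply.
A5 does not apply.
A6 applies: 23 + 3 = 26.
A7 applies: 26 + 1 = 27.
A8 applies: 27 + 2 = 29.
Level 29 exceeds the maximum of 26; capped at 26.
Final offense level: 26.
Criminal history: 9 prior points → Category Moderate (3-10).
Level 26 falls in the 26 band.
Grid: Level 26 × Category Moderate = 39-50 months.

39-50 months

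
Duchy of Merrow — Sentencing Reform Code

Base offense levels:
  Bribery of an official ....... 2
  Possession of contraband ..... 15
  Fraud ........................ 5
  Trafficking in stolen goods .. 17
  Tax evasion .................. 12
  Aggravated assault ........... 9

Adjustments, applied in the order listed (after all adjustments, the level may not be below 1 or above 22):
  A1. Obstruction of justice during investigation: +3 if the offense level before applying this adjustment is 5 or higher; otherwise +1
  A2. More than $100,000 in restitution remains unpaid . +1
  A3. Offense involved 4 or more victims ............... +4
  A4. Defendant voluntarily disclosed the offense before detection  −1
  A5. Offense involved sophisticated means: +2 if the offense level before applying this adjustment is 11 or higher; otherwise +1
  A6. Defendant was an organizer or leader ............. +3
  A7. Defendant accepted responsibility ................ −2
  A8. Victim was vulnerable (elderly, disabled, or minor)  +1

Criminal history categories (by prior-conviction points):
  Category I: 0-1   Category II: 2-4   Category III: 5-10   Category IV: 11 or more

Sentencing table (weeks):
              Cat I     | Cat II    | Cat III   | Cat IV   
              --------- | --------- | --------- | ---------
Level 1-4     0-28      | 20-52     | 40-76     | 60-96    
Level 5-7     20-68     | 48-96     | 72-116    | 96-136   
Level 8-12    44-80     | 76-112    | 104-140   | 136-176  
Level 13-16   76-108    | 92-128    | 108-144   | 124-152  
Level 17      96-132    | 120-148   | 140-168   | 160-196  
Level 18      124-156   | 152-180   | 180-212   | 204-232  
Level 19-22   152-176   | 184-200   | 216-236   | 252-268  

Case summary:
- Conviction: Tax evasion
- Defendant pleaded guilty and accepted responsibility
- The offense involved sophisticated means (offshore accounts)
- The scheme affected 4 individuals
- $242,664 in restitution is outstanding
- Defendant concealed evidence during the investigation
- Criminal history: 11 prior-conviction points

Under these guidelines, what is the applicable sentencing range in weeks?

252-268 weeks

Base offense level for tax evasion: 12.
A1 applies (level before this adjustment is 12 ≥ 5, so +3): 12 + 3 = 15.
A2 applies: 15 + 1 = 16.
A3 applies: 16 + 4 = 20.
A4 does not apply.
A5 applies (level before this adjustment is 20 ≥ 11, so +2): 20 + 2 = 22.
A7 applies: 22 − 2 = 20.
A8 does not apply.
Final offense level: 20.
Criminal history: 11 prior points → Category IV (11+).
Level 20 falls in the 19-22 band.
Grid: Level 19-22 × Category IV = 252-268 weeks.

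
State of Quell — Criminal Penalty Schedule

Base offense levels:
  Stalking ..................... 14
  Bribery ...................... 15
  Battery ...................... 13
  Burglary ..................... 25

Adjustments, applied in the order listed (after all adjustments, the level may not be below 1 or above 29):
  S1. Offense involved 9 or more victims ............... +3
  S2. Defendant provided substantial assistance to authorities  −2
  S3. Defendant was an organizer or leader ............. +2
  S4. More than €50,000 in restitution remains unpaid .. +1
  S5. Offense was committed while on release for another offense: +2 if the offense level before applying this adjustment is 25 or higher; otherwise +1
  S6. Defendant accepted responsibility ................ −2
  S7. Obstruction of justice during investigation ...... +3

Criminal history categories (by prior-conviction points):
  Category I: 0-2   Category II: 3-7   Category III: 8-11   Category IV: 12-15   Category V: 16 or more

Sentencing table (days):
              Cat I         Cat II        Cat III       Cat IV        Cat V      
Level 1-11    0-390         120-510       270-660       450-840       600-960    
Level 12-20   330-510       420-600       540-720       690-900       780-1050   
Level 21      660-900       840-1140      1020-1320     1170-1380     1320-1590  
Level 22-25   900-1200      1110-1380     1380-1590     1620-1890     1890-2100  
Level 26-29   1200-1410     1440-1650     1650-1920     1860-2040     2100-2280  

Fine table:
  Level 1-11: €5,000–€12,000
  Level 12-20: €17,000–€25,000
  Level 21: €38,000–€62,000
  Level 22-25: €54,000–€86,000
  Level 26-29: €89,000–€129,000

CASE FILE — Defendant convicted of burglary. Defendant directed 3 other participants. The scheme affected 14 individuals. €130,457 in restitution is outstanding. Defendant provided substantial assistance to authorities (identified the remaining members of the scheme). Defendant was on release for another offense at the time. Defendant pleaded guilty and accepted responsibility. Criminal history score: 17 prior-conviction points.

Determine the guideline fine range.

€89,000–€129,000

Base offense level for burglary: 25.
S1 applies: 25 + 3 = 28.
S2 applies: 28 − 2 = 26.
S3 applies: 26 + 2 = 28.
S4 applies: 28 + 1 = 29.
S5 applies (level before this adjustment is 29 ≥ 25, so +2): 29 + 2 = 31.
S6 applies: 31 − 2 = 29.
S7 does not apply.
Final offense level: 29.
Level 29 falls in the 26-29 band.
Fine table: Level 26-29 → €89,000–€129,000.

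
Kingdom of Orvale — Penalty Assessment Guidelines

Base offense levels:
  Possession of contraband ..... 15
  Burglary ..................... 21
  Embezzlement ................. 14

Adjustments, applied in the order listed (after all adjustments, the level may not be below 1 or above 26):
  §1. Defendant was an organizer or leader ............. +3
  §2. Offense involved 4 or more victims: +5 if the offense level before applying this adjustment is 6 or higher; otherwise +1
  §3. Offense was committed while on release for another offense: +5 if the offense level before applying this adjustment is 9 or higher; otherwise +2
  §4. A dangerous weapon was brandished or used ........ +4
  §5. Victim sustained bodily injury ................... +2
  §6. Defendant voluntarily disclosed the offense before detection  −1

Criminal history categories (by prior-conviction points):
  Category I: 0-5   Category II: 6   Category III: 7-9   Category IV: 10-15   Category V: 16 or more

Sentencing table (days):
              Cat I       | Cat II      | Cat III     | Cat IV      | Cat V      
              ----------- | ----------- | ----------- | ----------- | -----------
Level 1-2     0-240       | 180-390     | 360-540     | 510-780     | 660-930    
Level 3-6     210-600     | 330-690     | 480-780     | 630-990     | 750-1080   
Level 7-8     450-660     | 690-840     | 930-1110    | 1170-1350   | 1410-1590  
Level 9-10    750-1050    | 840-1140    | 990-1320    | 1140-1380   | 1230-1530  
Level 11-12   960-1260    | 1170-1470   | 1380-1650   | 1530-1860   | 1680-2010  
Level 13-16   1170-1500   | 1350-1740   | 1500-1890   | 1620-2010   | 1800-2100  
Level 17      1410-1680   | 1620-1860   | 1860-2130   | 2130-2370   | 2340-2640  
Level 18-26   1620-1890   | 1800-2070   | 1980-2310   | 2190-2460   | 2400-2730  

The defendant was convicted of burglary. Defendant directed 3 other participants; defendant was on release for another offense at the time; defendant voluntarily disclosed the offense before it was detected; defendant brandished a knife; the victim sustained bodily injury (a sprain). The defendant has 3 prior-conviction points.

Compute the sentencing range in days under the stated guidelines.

1620-1890 days

Base offense level for burglary: 21.
§1 applies: 21 + 3 = 24.
§2 does not apply.
§3 applies (level before this adjustment is 24 ≥ 9, so +5): 24 + 5 = 29.
§4 applies: 29 + 4 = 33.
§5 applies: 33 + 2 = 35.
§6 applies: 35 − 1 = 34.
Level 34 exceeds the maximum of 26; capped at 26.
Final offense level: 26.
Criminal history: 3 prior points → Category I (0-5).
Level 26 falls in the 18-26 band.
Grid: Level 18-26 × Category I = 1620-1890 days.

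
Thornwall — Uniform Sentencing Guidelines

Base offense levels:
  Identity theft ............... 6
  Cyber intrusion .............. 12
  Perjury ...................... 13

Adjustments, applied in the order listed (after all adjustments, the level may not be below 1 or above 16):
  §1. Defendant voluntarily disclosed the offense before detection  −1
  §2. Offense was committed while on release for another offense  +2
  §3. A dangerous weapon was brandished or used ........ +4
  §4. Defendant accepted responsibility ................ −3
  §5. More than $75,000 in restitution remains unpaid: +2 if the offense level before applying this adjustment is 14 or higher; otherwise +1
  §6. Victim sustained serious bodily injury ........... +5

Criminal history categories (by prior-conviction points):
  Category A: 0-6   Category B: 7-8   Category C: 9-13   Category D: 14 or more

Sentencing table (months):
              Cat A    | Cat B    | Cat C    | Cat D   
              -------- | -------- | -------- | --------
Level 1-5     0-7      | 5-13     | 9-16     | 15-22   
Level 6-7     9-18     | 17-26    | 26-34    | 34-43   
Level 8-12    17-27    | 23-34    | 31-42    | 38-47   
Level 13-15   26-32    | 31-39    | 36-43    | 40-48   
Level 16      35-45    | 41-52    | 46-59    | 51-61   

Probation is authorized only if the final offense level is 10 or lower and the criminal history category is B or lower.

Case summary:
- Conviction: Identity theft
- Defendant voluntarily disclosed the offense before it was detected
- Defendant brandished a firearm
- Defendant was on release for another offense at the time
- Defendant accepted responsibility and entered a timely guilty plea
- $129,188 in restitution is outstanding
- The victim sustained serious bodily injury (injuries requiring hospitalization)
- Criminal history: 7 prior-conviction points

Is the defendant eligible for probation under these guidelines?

No

Base offense level for identity theft: 6.
§1 applies: 6 − 1 = 5.
§2 applies: 5 + 2 = 7.
§3 applies: 7 + 4 = 11.
§4 applies: 11 − 3 = 8.
§5 applies (level before this adjustment is 8 < 14, so +1): 8 + 1 = 9.
§6 applies: 9 + 5 = 14.
Final offense level: 14.
Criminal history: 7 prior points → Category B (7-8).
Level 14 falls in the 13-15 band.
Grid: Level 13-15 × Category B = 31-39 months.
Probation check: level 14 > 10 and category B ≤ B → not eligible.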